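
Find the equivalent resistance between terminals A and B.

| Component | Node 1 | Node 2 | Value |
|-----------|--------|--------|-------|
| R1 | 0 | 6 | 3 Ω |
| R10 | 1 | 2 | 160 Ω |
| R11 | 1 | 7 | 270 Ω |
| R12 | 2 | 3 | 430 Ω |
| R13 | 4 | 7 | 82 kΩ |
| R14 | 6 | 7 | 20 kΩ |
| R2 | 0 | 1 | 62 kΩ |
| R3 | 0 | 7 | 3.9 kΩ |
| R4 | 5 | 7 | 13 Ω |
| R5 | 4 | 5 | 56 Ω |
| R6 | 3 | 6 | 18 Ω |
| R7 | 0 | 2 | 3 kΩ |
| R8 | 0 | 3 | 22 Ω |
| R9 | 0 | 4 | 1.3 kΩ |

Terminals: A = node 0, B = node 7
The network is not a plain series/parallel combination. Inject a 1 A test current into terminal A (node 0) and return it from terminal B (node 7); then R_eq = V_A / (1 A).
Nodal analysis, taking node 7 as the 0 V reference.
Current source I_test pushes 1 A into node 0 and draws it out of node 7.
KCL at each unknown node (sum of currents leaving = 0; resistances in Ω):
  Node 0: (V_0 - V_6)/3 + (V_0 - V_1)/62000 + (V_0 - 0)/3900 + (V_0 - V_2)/3000 + (V_0 - V_3)/22 + (V_0 - V_4)/1300 - 1 = 0
  Node 1: (V_1 - V_0)/62000 + (V_1 - V_2)/160 + (V_1 - 0)/270 = 0
  Node 2: (V_2 - V_0)/3000 + (V_2 - V_1)/160 + (V_2 - V_3)/430 = 0
  Node 3: (V_3 - V_0)/22 + (V_3 - V_2)/430 + (V_3 - V_6)/18 = 0
  Node 4: (V_4 - V_0)/1300 + (V_4 - V_5)/56 + (V_4 - 0)/82000 = 0
  Node 5: (V_5 - V_4)/56 + (V_5 - 0)/13 = 0
  Node 6: (V_6 - V_0)/3 + (V_6 - V_3)/18 + (V_6 - 0)/20000 = 0
Collecting terms (coefficients in siemens):
  0.3802·V_0 - 0.00001613·V_1 - 0.0003333·V_2 - 0.04545·V_3 - 0.0007692·V_4 - 0.3333·V_6 = 1
  0.00997·V_1 - 0.00001613·V_0 - 0.00625·V_2 = 0
  0.008909·V_2 - 0.0003333·V_0 - 0.00625·V_1 - 0.002326·V_3 = 0
  0.1033·V_3 - 0.04545·V_0 - 0.002326·V_2 - 0.05556·V_6 = 0
  0.01864·V_4 - 0.0007692·V_0 - 0.01786·V_5 = 0
  0.09478·V_5 - 0.01786·V_4 = 0
  0.3889·V_6 - 0.3333·V_0 - 0.05556·V_3 = 0
Solving these 7 simultaneous equations (Gaussian elimination) gives:
  V_0 = 440.1 V, V_1 = 146.8 V, V_2 = 233 V, V_3 = 435.1 V
  V_4 = 22.17 V, V_5 = 4.176 V, V_6 = 439.4 V
R_eq = V_0 / 1 A = 440.1 Ω

Final answer: 440.1 Ω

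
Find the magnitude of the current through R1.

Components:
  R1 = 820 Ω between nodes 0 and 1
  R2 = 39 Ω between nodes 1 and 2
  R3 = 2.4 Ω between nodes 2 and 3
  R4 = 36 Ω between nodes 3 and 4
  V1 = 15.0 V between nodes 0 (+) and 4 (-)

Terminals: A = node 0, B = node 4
Nodal analysis, taking node 4 as the 0 V reference.
Source V1 fixes V_0 = 15 V.
KCL at each unknown node (sum of currents leaving = 0; resistances in Ω):
  Node 1: (V_1 - 15)/820 + (V_1 - V_2)/39 = 0
  Node 2: (V_2 - V_1)/39 + (V_2 - V_3)/2.4 = 0
  Node 3: (V_3 - V_2)/2.4 + (V_3 - 0)/36 = 0
Collecting terms (coefficients in siemens):
  0.02686·V_1 - 0.02564·V_2 = 0.01829
  0.4423·V_2 - 0.02564·V_1 - 0.4167·V_3 = 0
  0.4444·V_3 - 0.4167·V_2 = 0
Solving these 3 simultaneous equations (Gaussian elimination) gives:
  V_1 = 1.294 V, V_2 = 0.6419 V, V_3 = 0.6017 V
I_R1 = (V_0 - V_1)/R1 = (15 - 1.294)/820 = 0.01671 A
|I_R1| = 0.01671 A

Final answer: |I_R1| = 0.01671 A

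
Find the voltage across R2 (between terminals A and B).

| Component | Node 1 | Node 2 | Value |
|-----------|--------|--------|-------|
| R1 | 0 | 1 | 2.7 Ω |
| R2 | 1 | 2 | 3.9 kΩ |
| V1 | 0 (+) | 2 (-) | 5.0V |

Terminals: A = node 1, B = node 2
R1 and R2 are in series across V1 (node 0 → node 1 → node 2), and the output A–B is taken across R2, so this is a voltage divider.
Series current: I = V1/(R1 + R2) = 5/(2.7 + 3900) = 5/3903 = 0.001281 A
V_R2 = I × R2 = V1 × R2/(R1 + R2) = 5 × 3900/3903 = 4.997 V

Final answer: 4.997 V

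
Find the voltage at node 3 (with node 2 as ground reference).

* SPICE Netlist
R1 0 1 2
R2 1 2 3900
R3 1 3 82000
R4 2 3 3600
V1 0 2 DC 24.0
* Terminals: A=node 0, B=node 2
Nodal analysis, taking node 2 as the 0 V reference.
Source V1 fixes V_0 = 24 V.
KCL at each unknown node (sum of currents leaving = 0; resistances in Ω):
  Node 1: (V_1 - 24)/2 + (V_1 - 0)/3900 + (V_1 - V_3)/82000 = 0
  Node 3: (V_3 - V_1)/82000 + (V_3 - 0)/3600 = 0
Collecting terms (coefficients in siemens):
  0.5003·V_1 - 0.0000122·V_3 = 12
  0.00029·V_3 - 0.0000122·V_1 = 0
Determinant D = (0.5003)(0.00029) - (-0.0000122)(-0.0000122) = 0.0001451
V_1 = [(12)(0.00029) - (-0.0000122)(0)]/D = 23.99 V
V_3 = [(0.5003)(0) - (12)(-0.0000122)]/D = 1.009 V
The requested potential is V_3 = 1.009 V.

Final answer: V_3 = 1.009 V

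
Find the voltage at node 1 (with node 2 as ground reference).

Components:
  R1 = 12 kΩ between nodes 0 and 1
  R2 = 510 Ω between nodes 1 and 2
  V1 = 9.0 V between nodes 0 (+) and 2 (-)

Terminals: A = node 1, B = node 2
Nodal analysis, taking node 2 as the 0 V reference.
Source V1 fixes V_0 = 9 V.
KCL at each unknown node (sum of currents leaving = 0; resistances in Ω):
  Node 1: (V_1 - 9)/12000 + (V_1 - 0)/510 = 0
Collecting terms: 0.002044 × V_1 = 0.00075  =>  V_1 = 0.3669 V
The requested potential is V_1 = 0.3669 V.

Final answer: V_1 = 0.3669 V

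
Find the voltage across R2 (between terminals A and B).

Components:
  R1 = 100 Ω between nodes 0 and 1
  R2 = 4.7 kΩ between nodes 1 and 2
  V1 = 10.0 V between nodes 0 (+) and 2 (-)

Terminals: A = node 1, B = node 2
R1 and R2 are in series across V1 (node 0 → node 1 → node 2), and the output A–B is taken across R2, so this is a voltage divider.
Series current: I = V1/(R1 + R2) = 10/(100 + 4700) = 10/4800 = 0.002083 A
V_R2 = I × R2 = V1 × R2/(R1 + R2) = 10 × 4700/4800 = 9.792 V

Final answer: 9.792 V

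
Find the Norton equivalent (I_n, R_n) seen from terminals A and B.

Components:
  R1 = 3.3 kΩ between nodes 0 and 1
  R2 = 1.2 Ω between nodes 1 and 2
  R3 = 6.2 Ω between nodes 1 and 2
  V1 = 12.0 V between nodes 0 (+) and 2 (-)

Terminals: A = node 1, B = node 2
Find the Thévenin equivalent first; then I_n = V_th/R_th and R_n = R_th.
Step 1 — V_th is the open-circuit voltage V_A - V_B (nothing connected across the terminals).
Nodal analysis, taking node 2 as the 0 V reference.
Source V1 fixes V_0 = 12 V.
KCL at each unknown node (sum of currents leaving = 0; resistances in Ω):
  Node 1: (V_1 - 12)/3300 + (V_1 - 0)/1.2 + (V_1 - 0)/6.2 = 0
Collecting terms: 0.9949 × V_1 = 0.003636  =>  V_1 = 0.003655 V
V_th = V_1 - V_2 = 0.003655 - 0 = 0.003655 V
Step 2 — R_th: zero the source — replace V1 by a short circuit (node 2 merges into node 0) — and find the resistance seen between A (node 1) and B (node 0).
Reduce the network between node 1 (A) and node 0 (B) by series/parallel combination:
  Rp1 = R1 ‖ R2 ‖ R3 (parallel, all between nodes 0 and 1) = 1/(1/3300 + 1/1.2 + 1/6.2) = 1.005 Ω
R_th = 1.005 Ω
I_n = V_th/R_th = 0.003655/1.005 = 0.003636 A, and R_n = R_th = 1.005 Ω

Final answer: I_n = 0.003636 A, R_n = 1.005 Ω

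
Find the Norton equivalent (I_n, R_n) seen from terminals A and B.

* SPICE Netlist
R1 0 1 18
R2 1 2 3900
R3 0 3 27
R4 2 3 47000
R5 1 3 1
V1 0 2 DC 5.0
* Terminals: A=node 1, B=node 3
Find the Thévenin equivalent first; then I_n = V_th/R_th and R_n = R_th.
Step 1 — V_th is the open-circuit voltage V_A - V_B (nothing connected across the terminals).
Nodal analysis, taking node 2 as the 0 V reference.
Source V1 fixes V_0 = 5 V.
KCL at each unknown node (sum of currents leaving = 0; resistances in Ω):
  Node 1: (V_1 - 5)/18 + (V_1 - 0)/3900 + (V_1 - V_3)/1 = 0
  Node 3: (V_3 - 5)/27 + (V_3 - 0)/47000 + (V_3 - V_1)/1 = 0
Collecting terms (coefficients in siemens):
  1.056·V_1 - 1·V_3 = 0.2778
  1.037·V_3 - 1·V_1 = 0.1852
Determinant D = (1.056)(1.037) - (-1)(-1) = 0.09494
V_1 = [(0.2778)(1.037) - (-1)(0.1852)]/D = 4.985 V
V_3 = [(1.056)(0.1852) - (0.2778)(-1)]/D = 4.985 V
V_th = V_1 - V_3 = 4.985 - 4.985 = -0.0004379 V
Step 2 — R_th: zero the source — replace V1 by a short circuit (node 2 merges into node 0) — and find the resistance seen between A (node 1) and B (node 3).
Reduce the network between node 1 (A) and node 3 (B) by series/parallel combination:
  Rp1 = R1 ‖ R2 (parallel, both between nodes 0 and 1) = 1/(1/18 + 1/3900) = 17.92 Ω
  Rp2 = R3 ‖ R4 (parallel, both between nodes 0 and 3) = 1/(1/27 + 1/47000) = 26.98 Ω
  Rs1 = Rp1 + Rp2 (series, joined only at node 0) = 17.92 + 26.98 = 44.9 Ω
  Rp3 = R5 ‖ Rs1 (parallel, both between nodes 1 and 3) = 1/(1/1 + 1/44.9) = 0.9782 Ω
R_th = 0.9782 Ω
I_n = V_th/R_th = -0.0004379/0.9782 = -0.0004476 A, and R_n = R_th = 0.9782 Ω

Final answer: I_n = -0.0004476 A, R_n = 0.9782 Ω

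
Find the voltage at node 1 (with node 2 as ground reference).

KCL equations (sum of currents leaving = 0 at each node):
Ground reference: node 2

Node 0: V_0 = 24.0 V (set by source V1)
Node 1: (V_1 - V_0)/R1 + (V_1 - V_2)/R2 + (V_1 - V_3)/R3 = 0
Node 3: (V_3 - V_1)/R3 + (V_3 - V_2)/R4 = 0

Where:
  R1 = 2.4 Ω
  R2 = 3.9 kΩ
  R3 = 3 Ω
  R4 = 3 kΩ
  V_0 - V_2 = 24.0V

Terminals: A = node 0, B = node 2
Nodal analysis, taking node 2 as the 0 V reference.
Source V1 fixes V_0 = 24 V.
KCL at each unknown node (sum of currents leaving = 0; resistances in Ω):
  Node 1: (V_1 - 24)/2.4 + (V_1 - 0)/3900 + (V_1 - V_3)/3 = 0
  Node 3: (V_3 - V_1)/3 + (V_3 - 0)/3000 = 0
Collecting terms (coefficients in siemens):
  0.7503·V_1 - 0.3333·V_3 = 10
  0.3337·V_3 - 0.3333·V_1 = 0
Determinant D = (0.7503)(0.3337) - (-0.3333)(-0.3333) = 0.1392
V_1 = [(10)(0.3337) - (-0.3333)(0)]/D = 23.97 V
V_3 = [(0.7503)(0) - (10)(-0.3333)]/D = 23.94 V
The requested potential is V_1 = 23.97 V.

Final answer: V_1 = 23.97 V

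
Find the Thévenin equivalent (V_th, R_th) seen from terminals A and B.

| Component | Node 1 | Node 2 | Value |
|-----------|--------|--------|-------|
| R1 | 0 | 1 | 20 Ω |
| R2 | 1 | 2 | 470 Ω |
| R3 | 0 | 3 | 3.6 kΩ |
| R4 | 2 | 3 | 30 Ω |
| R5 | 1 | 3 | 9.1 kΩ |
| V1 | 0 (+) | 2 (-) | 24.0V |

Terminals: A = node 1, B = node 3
Step 1 — V_th is the open-circuit voltage V_A - V_B (nothing connected across the terminals).
Nodal analysis, taking node 2 as the 0 V reference.
Source V1 fixes V_0 = 24 V.
KCL at each unknown node (sum of currents leaving = 0; resistances in Ω):
  Node 1: (V_1 - 24)/20 + (V_1 - 0)/470 + (V_1 - V_3)/9100 = 0
  Node 3: (V_3 - 24)/3600 + (V_3 - 0)/30 + (V_3 - V_1)/9100 = 0
Collecting terms (coefficients in siemens):
  0.05224·V_1 - 0.0001099·V_3 = 1.2
  0.03372·V_3 - 0.0001099·V_1 = 0.006667
Determinant D = (0.05224)(0.03372) - (-0.0001099)(-0.0001099) = 0.001761
V_1 = [(1.2)(0.03372) - (-0.0001099)(0.006667)]/D = 22.97 V
V_3 = [(0.05224)(0.006667) - (1.2)(-0.0001099)]/D = 0.2726 V
V_th = V_1 - V_3 = 22.97 - 0.2726 = 22.7 V
Step 2 — R_th: zero the source — replace V1 by a short circuit (node 2 merges into node 0) — and find the resistance seen between A (node 1) and B (node 3).
Reduce the network between node 1 (A) and node 3 (B) by series/parallel combination:
  Rp1 = R1 ‖ R2 (parallel, both between nodes 0 and 1) = 1/(1/20 + 1/470) = 19.18 Ω
  Rp2 = R3 ‖ R4 (parallel, both between nodes 0 and 3) = 1/(1/3600 + 1/30) = 29.75 Ω
  Rs1 = Rp1 + Rp2 (series, joined only at node 0) = 19.18 + 29.75 = 48.94 Ω
  Rp3 = R5 ‖ Rs1 (parallel, both between nodes 1 and 3) = 1/(1/9100 + 1/48.94) = 48.67 Ω
R_th = 48.67 Ω

Final answer: V_th = 22.7 V, R_th = 48.67 Ω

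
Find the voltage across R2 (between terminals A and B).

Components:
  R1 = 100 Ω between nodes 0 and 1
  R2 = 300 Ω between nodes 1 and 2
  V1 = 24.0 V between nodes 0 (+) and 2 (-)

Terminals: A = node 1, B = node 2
R1 and R2 are in series across V1 (node 0 → node 1 → node 2), and the output A–B is taken across R2, so this is a voltage divider.
Series current: I = V1/(R1 + R2) = 24/(100 + 300) = 24/400 = 0.06 A
V_R2 = I × R2 = V1 × R2/(R1 + R2) = 24 × 300/400 = 18 V

Final answer: 18 V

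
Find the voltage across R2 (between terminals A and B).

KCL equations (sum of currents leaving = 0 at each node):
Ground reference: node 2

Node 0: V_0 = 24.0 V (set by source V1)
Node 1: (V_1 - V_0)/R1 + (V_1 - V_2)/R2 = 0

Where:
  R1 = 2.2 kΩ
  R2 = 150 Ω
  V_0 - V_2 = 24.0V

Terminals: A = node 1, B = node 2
R1 and R2 are in series across V1 (node 0 → node 1 → node 2), and the output A–B is taken across R2, so this is a voltage divider.
Series current: I = V1/(R1 + R2) = 24/(2200 + 150) = 24/2350 = 0.01021 A
V_R2 = I × R2 = V1 × R2/(R1 + R2) = 24 × 150/2350 = 1.532 V

Final answer: 1.532 V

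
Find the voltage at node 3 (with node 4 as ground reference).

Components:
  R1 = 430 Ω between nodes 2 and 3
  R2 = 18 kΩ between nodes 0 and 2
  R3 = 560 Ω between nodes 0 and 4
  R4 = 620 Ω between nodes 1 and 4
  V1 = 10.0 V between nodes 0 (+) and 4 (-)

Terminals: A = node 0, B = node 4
Nodal analysis, taking node 4 as the 0 V reference.
Source V1 fixes V_0 = 10 V.
KCL at each unknown node (sum of currents leaving = 0; resistances in Ω):
  Node 1: (V_1 - 0)/620 = 0
  Node 2: (V_2 - V_3)/430 + (V_2 - 10)/18000 = 0
  Node 3: (V_3 - V_2)/430 = 0
Collecting terms (coefficients in siemens):
  0.001613·V_1 = 0
  0.002381·V_2 - 0.002326·V_3 = 0.0005556
  0.002326·V_3 - 0.002326·V_2 = 0
Solving these 3 simultaneous equations (Gaussian elimination) gives:
  V_1 = 0 V, V_2 = 10 V, V_3 = 10 V
The requested potential is V_3 = 10 V.

Final answer: V_3 = 10 V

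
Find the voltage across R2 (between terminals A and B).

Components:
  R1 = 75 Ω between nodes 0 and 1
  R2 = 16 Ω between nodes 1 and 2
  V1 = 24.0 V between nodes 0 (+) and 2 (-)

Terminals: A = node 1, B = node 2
R1 and R2 are in series across V1 (node 0 → node 1 → node 2), and the output A–B is taken across R2, so this is a voltage divider.
Series current: I = V1/(R1 + R2) = 24/(75 + 16) = 24/91 = 0.2637 A
V_R2 = I × R2 = V1 × R2/(R1 + R2) = 24 × 16/91 = 4.22 V

Final answer: 4.22 V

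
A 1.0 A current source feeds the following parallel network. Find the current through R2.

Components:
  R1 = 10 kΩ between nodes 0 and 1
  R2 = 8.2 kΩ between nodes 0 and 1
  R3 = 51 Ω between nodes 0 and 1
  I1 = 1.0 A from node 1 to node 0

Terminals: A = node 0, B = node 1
All resistors sit directly between nodes 0 and 1, so they are in parallel and share one voltage V; the full source current 1 A splits among them.
1/R_par = 1/10000 + 1/8200 + 1/51 = 0.01983 S  =>  R_par = 50.43 Ω
V = I × R_par = 1 × 50.43 = 50.43 V
I_R2 = V/R2 = 50.43/8200 = 0.00615 A

Final answer: 0.00615 A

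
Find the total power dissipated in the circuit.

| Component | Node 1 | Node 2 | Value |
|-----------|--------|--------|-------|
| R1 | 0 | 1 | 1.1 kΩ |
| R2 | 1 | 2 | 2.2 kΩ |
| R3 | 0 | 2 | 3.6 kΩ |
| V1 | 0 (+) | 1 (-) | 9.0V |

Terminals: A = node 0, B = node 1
Nodal analysis, taking node 1 as the 0 V reference.
Source V1 fixes V_0 = 9 V.
KCL at each unknown node (sum of currents leaving = 0; resistances in Ω):
  Node 2: (V_2 - 0)/2200 + (V_2 - 9)/3600 = 0
Collecting terms: 0.0007323 × V_2 = 0.0025  =>  V_2 = 3.414 V
Power in each resistor, P = (ΔV)²/R:
  P_R1 = (9 - 0)²/1100 = 0.07364 W
  P_R2 = (0 - 3.414)²/2200 = 0.005297 W
  P_R3 = (9 - 3.414)²/3600 = 0.008668 W
P_total = P_R1 + P_R2 + P_R3 = 0.0876 W

Final answer: 0.0876 W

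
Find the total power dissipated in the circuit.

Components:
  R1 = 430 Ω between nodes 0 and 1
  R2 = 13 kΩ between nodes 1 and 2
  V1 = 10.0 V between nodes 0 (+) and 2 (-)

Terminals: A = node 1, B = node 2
Nodal analysis, taking node 2 as the 0 V reference.
Source V1 fixes V_0 = 10 V.
KCL at each unknown node (sum of currents leaving = 0; resistances in Ω):
  Node 1: (V_1 - 10)/430 + (V_1 - 0)/13000 = 0
Collecting terms: 0.002403 × V_1 = 0.02326  =>  V_1 = 9.68 V
Power in each resistor, P = (ΔV)²/R:
  P_R1 = (10 - 9.68)²/430 = 0.0002384 W
  P_R2 = (9.68 - 0)²/13000 = 0.007208 W
P_total = P_R1 + P_R2 = 0.007446 W

Final answer: 0.007446 W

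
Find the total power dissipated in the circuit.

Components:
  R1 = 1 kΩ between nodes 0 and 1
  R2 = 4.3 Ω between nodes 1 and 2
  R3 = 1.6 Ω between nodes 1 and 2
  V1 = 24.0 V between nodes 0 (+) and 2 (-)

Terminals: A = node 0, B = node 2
Nodal analysis, taking node 2 as the 0 V reference.
Source V1 fixes V_0 = 24 V.
KCL at each unknown node (sum of currents leaving = 0; resistances in Ω):
  Node 1: (V_1 - 24)/1000 + (V_1 - 0)/4.3 + (V_1 - 0)/1.6 = 0
Collecting terms: 0.8586 × V_1 = 0.024  =>  V_1 = 0.02795 V
Power in each resistor, P = (ΔV)²/R:
  P_R1 = (24 - 0.02795)²/1000 = 0.5747 W
  P_R2 = (0.02795 - 0)²/4.3 = 0.0001817 W
  P_R3 = (0.02795 - 0)²/1.6 = 0.0004884 W
P_total = P_R1 + P_R2 + P_R3 = 0.5753 W

Final answer: 0.5753 W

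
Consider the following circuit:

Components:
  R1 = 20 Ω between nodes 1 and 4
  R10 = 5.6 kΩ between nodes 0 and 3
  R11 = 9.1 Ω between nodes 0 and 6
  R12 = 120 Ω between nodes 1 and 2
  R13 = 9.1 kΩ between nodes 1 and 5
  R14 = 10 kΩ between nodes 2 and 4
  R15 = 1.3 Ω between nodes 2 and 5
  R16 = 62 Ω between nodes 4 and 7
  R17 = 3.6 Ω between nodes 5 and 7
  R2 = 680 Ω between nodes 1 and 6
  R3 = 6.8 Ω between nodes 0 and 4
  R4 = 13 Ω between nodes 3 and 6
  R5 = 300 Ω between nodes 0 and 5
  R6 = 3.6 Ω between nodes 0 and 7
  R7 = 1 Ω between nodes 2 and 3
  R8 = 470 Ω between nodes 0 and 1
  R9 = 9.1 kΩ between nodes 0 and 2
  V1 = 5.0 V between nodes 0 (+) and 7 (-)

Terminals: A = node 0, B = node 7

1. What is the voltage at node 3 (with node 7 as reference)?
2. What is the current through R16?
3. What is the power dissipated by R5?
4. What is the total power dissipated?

Nodal analysis, taking node 7 as the 0 V reference.
Source V1 fixes V_0 = 5 V.
KCL at each unknown node (sum of currents leaving = 0; resistances in Ω):
  Node 1: (V_1 - V_4)/20 + (V_1 - V_6)/680 + (V_1 - 5)/470 + (V_1 - V_2)/120 + (V_1 - V_5)/9100 = 0
  Node 2: (V_2 - V_3)/1 + (V_2 - 5)/9100 + (V_2 - V_1)/120 + (V_2 - V_4)/10000 + (V_2 - V_5)/1.3 = 0
  Node 3: (V_3 - V_6)/13 + (V_3 - V_2)/1 + (V_3 - 5)/5600 = 0
  Node 4: (V_4 - V_1)/20 + (V_4 - 5)/6.8 + (V_4 - V_2)/10000 + (V_4 - 0)/62 = 0
  Node 5: (V_5 - 5)/300 + (V_5 - V_1)/9100 + (V_5 - V_2)/1.3 + (V_5 - 0)/3.6 = 0
  Node 6: (V_6 - V_1)/680 + (V_6 - V_3)/13 + (V_6 - 5)/9.1 = 0
Collecting terms (coefficients in siemens):
  0.06204·V_1 - 0.008333·V_2 - 0.05·V_4 - 0.0001099·V_5 - 0.001471·V_6 = 0.01064
  1.778·V_2 - 0.008333·V_1 - 1·V_3 - 0.0001·V_4 - 0.7692·V_5 = 0.0005495
  1.077·V_3 - 1·V_2 - 0.07692·V_6 = 0.0008929
  0.2133·V_4 - 0.05·V_1 - 0.0001·V_2 = 0.7353
  1.05·V_5 - 0.0001099·V_1 - 0.7692·V_2 = 0.01667
  0.1883·V_6 - 0.001471·V_1 - 0.07692·V_3 = 0.5495
Solving these 6 simultaneous equations (Gaussian elimination) gives:
  V_1 = 3.909 V, V_2 = 1.022 V, V_3 = 1.195 V, V_4 = 4.364 V
  V_5 = 0.7647 V, V_6 = 3.437 V
Part 1:
  Read off the nodal solution: V_3 = 1.195 V
Part 2:
  I_R16 = (V_4 - V_7)/R16 = (4.364 - 0)/62 = 0.07039 A
  Magnitude: I_R16 = 0.07039 A
Part 3:
  I_R5 = (V_0 - V_5)/R5 = (5 - 0.7647)/300 = 0.01412 A
  P_R5 = I_R5² × R5 = (0.01412)² × 300 = 0.05979 W
Part 4:
  Power in each resistor, P = (ΔV)²/R:
    P_R1 = (3.909 - 4.364)²/20 = 0.01037 W
    P_R2 = (3.909 - 3.437)²/680 = 0.0003272 W
    P_R3 = (5 - 4.364)²/6.8 = 0.05944 W
    P_R4 = (1.195 - 3.437)²/13 = 0.3866 W
    P_R5 = (5 - 0.7647)²/300 = 0.05979 W
    P_R6 = (5 - 0)²/3.6 = 6.944 W
    P_R7 = (1.022 - 1.195)²/1 = 0.02997 W
    P_R8 = (5 - 3.909)²/470 = 0.002534 W
    P_R9 = (5 - 1.022)²/9100 = 0.001739 W
    P_R10 = (5 - 1.195)²/5600 = 0.002585 W
    P_R11 = (5 - 3.437)²/9.1 = 0.2685 W
    P_R12 = (3.909 - 1.022)²/120 = 0.06944 W
    P_R13 = (3.909 - 0.7647)²/9100 = 0.001086 W
    P_R14 = (1.022 - 4.364)²/10000 = 0.001117 W
    P_R15 = (1.022 - 0.7647)²/1.3 = 0.05094 W
    P_R16 = (4.364 - 0)²/62 = 0.3072 W
    P_R17 = (0.7647 - 0)²/3.6 = 0.1624 W
  P_total = P_R1 + P_R2 + P_R3 + P_R4 + P_R5 + P_R6 + P_R7 + P_R8 + P_R9 + P_R10 + P_R11 + P_R12 + P_R13 + P_R14 + P_R15 + P_R16 + P_R17 = 8.358 W

Final answers:
1. V_3 = 1.195 V
2. I_R16 = 0.07039 A
3. P_R5 = 0.05979 W
4. P_total = 8.358 W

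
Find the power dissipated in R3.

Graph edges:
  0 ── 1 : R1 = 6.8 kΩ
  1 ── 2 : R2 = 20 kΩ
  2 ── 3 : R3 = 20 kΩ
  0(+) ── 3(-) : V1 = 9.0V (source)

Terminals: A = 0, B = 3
Nodal analysis, taking node 3 as the 0 V reference.
Source V1 fixes V_0 = 9 V.
KCL at each unknown node (sum of currents leaving = 0; resistances in Ω):
  Node 1: (V_1 - 9)/6800 + (V_1 - V_2)/20000 = 0
  Node 2: (V_2 - V_1)/20000 + (V_2 - 0)/20000 = 0
Collecting terms (coefficients in siemens):
  0.0001971·V_1 - 0.00005·V_2 = 0.001324
  0.0001·V_2 - 0.00005·V_1 = 0
Determinant D = (0.0001971)(0.0001) - (-0.00005)(-0.00005) = 0.00000001721
V_1 = [(0.001324)(0.0001) - (-0.00005)(0)]/D = 7.692 V
V_2 = [(0.0001971)(0) - (0.001324)(-0.00005)]/D = 3.846 V
I_R3 = (V_2 - V_3)/R3 = (3.846 - 0)/20000 = 0.0001923 A
P_R3 = I_R3² × R3 = (0.0001923)² × 20000 = 0.0007396 W

Final answer: 0.0007396 W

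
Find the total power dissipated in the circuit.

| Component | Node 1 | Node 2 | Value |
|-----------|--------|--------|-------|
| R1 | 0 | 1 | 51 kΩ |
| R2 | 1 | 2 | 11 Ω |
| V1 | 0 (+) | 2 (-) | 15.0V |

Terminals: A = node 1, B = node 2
Nodal analysis, taking node 2 as the 0 V reference.
Source V1 fixes V_0 = 15 V.
KCL at each unknown node (sum of currents leaving = 0; resistances in Ω):
  Node 1: (V_1 - 15)/51000 + (V_1 - 0)/11 = 0
Collecting terms: 0.09093 × V_1 = 0.0002941  =>  V_1 = 0.003235 V
Power in each resistor, P = (ΔV)²/R:
  P_R1 = (15 - 0.003235)²/51000 = 0.00441 W
  P_R2 = (0.003235 - 0)²/11 = 0.0000009511 W
P_total = P_R1 + P_R2 = 0.004411 W

Final answer: 0.004411 W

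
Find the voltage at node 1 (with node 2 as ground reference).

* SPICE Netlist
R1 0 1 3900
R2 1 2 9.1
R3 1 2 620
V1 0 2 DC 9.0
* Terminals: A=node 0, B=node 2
Nodal analysis, taking node 2 as the 0 V reference.
Source V1 fixes V_0 = 9 V.
KCL at each unknown node (sum of currents leaving = 0; resistances in Ω):
  Node 1: (V_1 - 9)/3900 + (V_1 - 0)/9.1 + (V_1 - 0)/620 = 0
Collecting terms: 0.1118 × V_1 = 0.002308  =>  V_1 = 0.02065 V
The requested potential is V_1 = 0.02065 V.

Final answer: V_1 = 0.02065 V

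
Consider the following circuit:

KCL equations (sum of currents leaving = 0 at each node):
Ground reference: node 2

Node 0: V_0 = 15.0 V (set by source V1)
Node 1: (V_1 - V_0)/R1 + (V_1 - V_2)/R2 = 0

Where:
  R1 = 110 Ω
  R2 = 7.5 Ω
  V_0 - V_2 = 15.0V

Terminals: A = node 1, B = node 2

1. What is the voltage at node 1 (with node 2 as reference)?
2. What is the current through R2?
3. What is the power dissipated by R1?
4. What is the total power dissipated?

Nodal analysis, taking node 2 as the 0 V reference.
Source V1 fixes V_0 = 15 V.
KCL at each unknown node (sum of currents leaving = 0; resistances in Ω):
  Node 1: (V_1 - 15)/110 + (V_1 - 0)/7.5 = 0
Collecting terms: 0.1424 × V_1 = 0.1364  =>  V_1 = 0.9574 V
Part 1:
  Read off the nodal solution: V_1 = 0.9574 V
Part 2:
  I_R2 = (V_1 - V_2)/R2 = (0.9574 - 0)/7.5 = 0.1277 A
  Magnitude: I_R2 = 0.1277 A
Part 3:
  I_R1 = (V_0 - V_1)/R1 = (15 - 0.9574)/110 = 0.1277 A
  P_R1 = I_R1² × R1 = (0.1277)² × 110 = 1.793 W
Part 4:
  Power in each resistor, P = (ΔV)²/R:
    P_R1 = (15 - 0.9574)²/110 = 1.793 W
    P_R2 = (0.9574 - 0)²/7.5 = 0.1222 W
  P_total = P_R1 + P_R2 = 1.915 W

Final answers:
1. V_1 = 0.9574 V
2. I_R2 = 0.1277 A
3. P_R1 = 1.793 W
4. P_total = 1.915 W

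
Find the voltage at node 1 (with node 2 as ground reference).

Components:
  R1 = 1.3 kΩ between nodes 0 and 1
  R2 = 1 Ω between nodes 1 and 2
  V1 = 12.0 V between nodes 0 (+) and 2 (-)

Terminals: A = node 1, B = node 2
Nodal analysis, taking node 2 as the 0 V reference.
Source V1 fixes V_0 = 12 V.
KCL at each unknown node (sum of currents leaving = 0; resistances in Ω):
  Node 1: (V_1 - 12)/1300 + (V_1 - 0)/1 = 0
Collecting terms: 1.001 × V_1 = 0.009231  =>  V_1 = 0.009224 V
The requested potential is V_1 = 0.009224 V.

Final answer: V_1 = 0.009224 V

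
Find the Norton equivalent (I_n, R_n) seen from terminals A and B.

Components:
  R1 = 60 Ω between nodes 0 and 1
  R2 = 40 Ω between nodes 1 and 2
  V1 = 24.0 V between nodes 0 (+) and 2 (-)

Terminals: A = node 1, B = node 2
Find the Thévenin equivalent first; then I_n = V_th/R_th and R_n = R_th.
Step 1 — V_th is the open-circuit voltage V_A - V_B (nothing connected across the terminals).
Nodal analysis, taking node 2 as the 0 V reference.
Source V1 fixes V_0 = 24 V.
KCL at each unknown node (sum of currents leaving = 0; resistances in Ω):
  Node 1: (V_1 - 24)/60 + (V_1 - 0)/40 = 0
Collecting terms: 0.04167 × V_1 = 0.4  =>  V_1 = 9.6 V
V_th = V_1 - V_2 = 9.6 - 0 = 9.6 V
Step 2 — R_th: zero the source — replace V1 by a short circuit (node 2 merges into node 0) — and find the resistance seen between A (node 1) and B (node 0).
Reduce the network between node 1 (A) and node 0 (B) by series/parallel combination:
  Rp1 = R1 ‖ R2 (parallel, both between nodes 0 and 1) = 1/(1/60 + 1/40) = 24 Ω
R_th = 24 Ω
I_n = V_th/R_th = 9.6/24 = 0.4 A, and R_n = R_th = 24 Ω

Final answer: I_n = 0.4 A, R_n = 24 Ω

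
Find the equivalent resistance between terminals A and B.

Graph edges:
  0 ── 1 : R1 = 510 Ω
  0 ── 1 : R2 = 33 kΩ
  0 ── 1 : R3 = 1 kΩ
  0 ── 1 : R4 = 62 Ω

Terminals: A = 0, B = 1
Reduce the network between node 0 (A) and node 1 (B) by series/parallel combination:
  Rp1 = R1 ‖ R2 ‖ R3 ‖ R4 (parallel, all between nodes 0 and 1) = 1/(1/510 + 1/33000 + 1/1000 + 1/62) = 52.3 Ω
R_eq = 52.3 Ω

Final answer: 52.3 Ω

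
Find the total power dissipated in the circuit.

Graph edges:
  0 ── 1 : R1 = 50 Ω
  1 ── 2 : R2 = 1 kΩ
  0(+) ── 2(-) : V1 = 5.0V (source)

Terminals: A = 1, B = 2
Nodal analysis, taking node 2 as the 0 V reference.
Source V1 fixes V_0 = 5 V.
KCL at each unknown node (sum of currents leaving = 0; resistances in Ω):
  Node 1: (V_1 - 5)/50 + (V_1 - 0)/1000 = 0
Collecting terms: 0.021 × V_1 = 0.1  =>  V_1 = 4.762 V
Power in each resistor, P = (ΔV)²/R:
  P_R1 = (5 - 4.762)²/50 = 0.001134 W
  P_R2 = (4.762 - 0)²/1000 = 0.02268 W
P_total = P_R1 + P_R2 = 0.02381 W

Final answer: 0.02381 W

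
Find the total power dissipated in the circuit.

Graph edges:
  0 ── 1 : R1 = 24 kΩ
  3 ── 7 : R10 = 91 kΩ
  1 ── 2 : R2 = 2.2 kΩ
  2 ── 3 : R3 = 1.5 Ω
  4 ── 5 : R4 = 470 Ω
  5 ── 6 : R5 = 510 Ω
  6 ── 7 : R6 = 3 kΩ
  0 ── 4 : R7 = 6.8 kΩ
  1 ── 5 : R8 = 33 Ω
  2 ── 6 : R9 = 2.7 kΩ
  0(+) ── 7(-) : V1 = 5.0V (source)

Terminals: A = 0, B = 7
Nodal analysis, taking node 7 as the 0 V reference.
Source V1 fixes V_0 = 5 V.
KCL at each unknown node (sum of currents leaving = 0; resistances in Ω):
  Node 1: (V_1 - 5)/24000 + (V_1 - V_2)/2200 + (V_1 - V_5)/33 = 0
  Node 2: (V_2 - V_1)/2200 + (V_2 - V_3)/1.5 + (V_2 - V_6)/2700 = 0
  Node 3: (V_3 - V_2)/1.5 + (V_3 - 0)/91000 = 0
  Node 4: (V_4 - V_5)/470 + (V_4 - 5)/6800 = 0
  Node 5: (V_5 - V_4)/470 + (V_5 - V_6)/510 + (V_5 - V_1)/33 = 0
  Node 6: (V_6 - V_5)/510 + (V_6 - 0)/3000 + (V_6 - V_2)/2700 = 0
Collecting terms (coefficients in siemens):
  0.0308·V_1 - 0.0004545·V_2 - 0.0303·V_5 = 0.0002083
  0.6675·V_2 - 0.0004545·V_1 - 0.6667·V_3 - 0.0003704·V_6 = 0
  0.6667·V_3 - 0.6667·V_2 = 0
  0.002275·V_4 - 0.002128·V_5 = 0.0007353
  0.03439·V_5 - 0.0303·V_1 - 0.002128·V_4 - 0.001961·V_6 = 0
  0.002664·V_6 - 0.0003704·V_2 - 0.001961·V_5 = 0
Solving these 6 simultaneous equations (Gaussian elimination) gives:
  V_1 = 1.878 V, V_2 = 1.74 V, V_3 = 1.74 V, V_4 = 2.078 V
  V_5 = 1.876 V, V_6 = 1.622 V
Power in each resistor, P = (ΔV)²/R:
  P_R1 = (5 - 1.878)²/24000 = 0.0004061 W
  P_R2 = (1.878 - 1.74)²/2200 = 0.000008657 W
  P_R3 = (1.74 - 1.74)²/1.5 = 0.0000000005483 W
  P_R4 = (2.078 - 1.876)²/470 = 0.0000868 W
  P_R5 = (1.876 - 1.622)²/510 = 0.000126 W
  P_R6 = (1.622 - 0)²/3000 = 0.0008771 W
  P_R7 = (5 - 2.078)²/6800 = 0.001256 W
  P_R8 = (1.878 - 1.876)²/33 = 0.0000001497 W
  P_R9 = (1.74 - 1.622)²/2700 = 0.000005135 W
  P_R10 = (1.74 - 0)²/91000 = 0.00003327 W
P_total = P_R1 + P_R2 + P_R3 + P_R4 + P_R5 + P_R6 + P_R7 + P_R8 + P_R9 + P_R10 = 0.002799 W

Final answer: 0.002799 W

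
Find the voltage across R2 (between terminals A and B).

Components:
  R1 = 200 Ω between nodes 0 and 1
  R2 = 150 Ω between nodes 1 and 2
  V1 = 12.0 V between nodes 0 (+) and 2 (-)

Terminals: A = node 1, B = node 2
R1 and R2 are in series across V1 (node 0 → node 1 → node 2), and the output A–B is taken across R2, so this is a voltage divider.
Series current: I = V1/(R1 + R2) = 12/(200 + 150) = 12/350 = 0.03429 A
V_R2 = I × R2 = V1 × R2/(R1 + R2) = 12 × 150/350 = 5.143 V

Final answer: 5.143 V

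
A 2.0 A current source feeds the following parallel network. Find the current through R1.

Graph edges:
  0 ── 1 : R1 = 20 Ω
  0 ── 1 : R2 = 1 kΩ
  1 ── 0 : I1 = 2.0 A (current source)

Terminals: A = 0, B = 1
All resistors sit directly between nodes 0 and 1, so they are in parallel and share one voltage V; the full source current 2 A splits among them.
1/R_par = 1/20 + 1/1000 = 0.051 S  =>  R_par = 19.61 Ω
V = I × R_par = 2 × 19.61 = 39.22 V
I_R1 = V/R1 = 39.22/20 = 1.961 A

Final answer: 1.961 A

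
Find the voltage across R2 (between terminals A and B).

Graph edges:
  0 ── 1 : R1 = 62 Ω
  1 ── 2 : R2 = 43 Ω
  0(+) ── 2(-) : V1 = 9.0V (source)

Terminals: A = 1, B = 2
R1 and R2 are in series across V1 (node 0 → node 1 → node 2), and the output A–B is taken across R2, so this is a voltage divider.
Series current: I = V1/(R1 + R2) = 9/(62 + 43) = 9/105 = 0.08571 A
V_R2 = I × R2 = V1 × R2/(R1 + R2) = 9 × 43/105 = 3.686 V

Final answer: 3.686 V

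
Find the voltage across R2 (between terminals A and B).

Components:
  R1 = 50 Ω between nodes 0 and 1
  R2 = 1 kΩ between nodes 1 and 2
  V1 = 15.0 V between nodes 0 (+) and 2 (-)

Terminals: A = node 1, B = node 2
R1 and R2 are in series across V1 (node 0 → node 1 → node 2), and the output A–B is taken across R2, so this is a voltage divider.
Series current: I = V1/(R1 + R2) = 15/(50 + 1000) = 15/1050 = 0.01429 A
V_R2 = I × R2 = V1 × R2/(R1 + R2) = 15 × 1000/1050 = 14.29 V

Final answer: 14.29 V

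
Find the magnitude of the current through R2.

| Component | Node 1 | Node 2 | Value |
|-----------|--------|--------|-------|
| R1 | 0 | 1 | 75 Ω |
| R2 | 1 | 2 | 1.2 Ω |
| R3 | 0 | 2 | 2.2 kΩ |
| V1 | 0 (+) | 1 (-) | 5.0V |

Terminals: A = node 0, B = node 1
Nodal analysis, taking node 1 as the 0 V reference.
Source V1 fixes V_0 = 5 V.
KCL at each unknown node (sum of currents leaving = 0; resistances in Ω):
  Node 2: (V_2 - 0)/1.2 + (V_2 - 5)/2200 = 0
Collecting terms: 0.8338 × V_2 = 0.002273  =>  V_2 = 0.002726 V
I_R2 = (V_1 - V_2)/R2 = (0 - 0.002726)/1.2 = -0.002271 A
|I_R2| = 0.002271 A

Final answer: |I_R2| = 0.002271 A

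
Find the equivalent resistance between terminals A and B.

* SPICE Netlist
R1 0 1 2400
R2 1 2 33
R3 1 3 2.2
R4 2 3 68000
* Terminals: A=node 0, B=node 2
Reduce the network between node 0 (A) and node 2 (B) by series/parallel combination:
  Rs1 = R3 + R4 (series, joined only at node 3) = 2.2 + 68000 = 68000 Ω
  Rp1 = R2 ‖ Rs1 (parallel, both between nodes 1 and 2) = 1/(1/33 + 1/68000) = 32.98 Ω
  Rs2 = R1 + Rp1 (series, joined only at node 1) = 2400 + 32.98 = 2433 Ω
R_eq = 2.433 kΩ

Final answer: 2.433 kΩ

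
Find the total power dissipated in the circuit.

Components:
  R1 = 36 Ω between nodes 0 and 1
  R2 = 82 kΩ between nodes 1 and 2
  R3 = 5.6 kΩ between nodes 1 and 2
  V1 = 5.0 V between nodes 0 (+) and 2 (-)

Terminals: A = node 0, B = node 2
Nodal analysis, taking node 2 as the 0 V reference.
Source V1 fixes V_0 = 5 V.
KCL at each unknown node (sum of currents leaving = 0; resistances in Ω):
  Node 1: (V_1 - 5)/36 + (V_1 - 0)/82000 + (V_1 - 0)/5600 = 0
Collecting terms: 0.02797 × V_1 = 0.1389  =>  V_1 = 4.966 V
Power in each resistor, P = (ΔV)²/R:
  P_R1 = (5 - 4.966)²/36 = 0.00003231 W
  P_R2 = (4.966 - 0)²/82000 = 0.0003007 W
  P_R3 = (4.966 - 0)²/5600 = 0.004404 W
P_total = P_R1 + P_R2 + P_R3 = 0.004737 W

Final answer: 0.004737 W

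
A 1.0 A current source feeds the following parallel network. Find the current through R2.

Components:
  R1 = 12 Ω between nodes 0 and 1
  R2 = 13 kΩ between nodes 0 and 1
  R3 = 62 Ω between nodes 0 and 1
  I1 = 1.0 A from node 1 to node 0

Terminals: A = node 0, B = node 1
All resistors sit directly between nodes 0 and 1, so they are in parallel and share one voltage V; the full source current 1 A splits among them.
1/R_par = 1/12 + 1/13000 + 1/62 = 0.09954 S  =>  R_par = 10.05 Ω
V = I × R_par = 1 × 10.05 = 10.05 V
I_R2 = V/R2 = 10.05/13000 = 0.0007728 A

Final answer: 0.0007728 A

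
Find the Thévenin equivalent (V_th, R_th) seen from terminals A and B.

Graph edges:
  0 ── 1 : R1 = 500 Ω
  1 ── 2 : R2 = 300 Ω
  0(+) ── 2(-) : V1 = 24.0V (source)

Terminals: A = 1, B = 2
Step 1 — V_th is the open-circuit voltage V_A - V_B (nothing connected across the terminals).
Nodal analysis, taking node 2 as the 0 V reference.
Source V1 fixes V_0 = 24 V.
KCL at each unknown node (sum of currents leaving = 0; resistances in Ω):
  Node 1: (V_1 - 24)/500 + (V_1 - 0)/300 = 0
Collecting terms: 0.005333 × V_1 = 0.048  =>  V_1 = 9 V
V_th = V_1 - V_2 = 9 - 0 = 9 V
Step 2 — R_th: zero the source — replace V1 by a short circuit (node 2 merges into node 0) — and find the resistance seen between A (node 1) and B (node 0).
Reduce the network between node 1 (A) and node 0 (B) by series/parallel combination:
  Rp1 = R1 ‖ R2 (parallel, both between nodes 0 and 1) = 1/(1/500 + 1/300) = 187.5 Ω
R_th = 187.5 Ω

Final answer: V_th = 9 V, R_th = 187.5 Ω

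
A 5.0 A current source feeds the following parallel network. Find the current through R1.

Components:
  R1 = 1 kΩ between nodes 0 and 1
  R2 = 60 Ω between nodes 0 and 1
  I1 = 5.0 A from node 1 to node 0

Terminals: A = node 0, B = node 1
All resistors sit directly between nodes 0 and 1, so they are in parallel and share one voltage V; the full source current 5 A splits among them.
1/R_par = 1/1000 + 1/60 = 0.01767 S  =>  R_par = 56.6 Ω
V = I × R_par = 5 × 56.6 = 283 V
I_R1 = V/R1 = 283/1000 = 0.283 A

Final answer: 0.283 A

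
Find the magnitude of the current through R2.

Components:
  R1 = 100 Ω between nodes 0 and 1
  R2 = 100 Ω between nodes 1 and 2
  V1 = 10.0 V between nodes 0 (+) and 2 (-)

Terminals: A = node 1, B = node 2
Nodal analysis, taking node 2 as the 0 V reference.
Source V1 fixes V_0 = 10 V.
KCL at each unknown node (sum of currents leaving = 0; resistances in Ω):
  Node 1: (V_1 - 10)/100 + (V_1 - 0)/100 = 0
Collecting terms: 0.02 × V_1 = 0.1  =>  V_1 = 5 V
I_R2 = (V_1 - V_2)/R2 = (5 - 0)/100 = 0.05 A
|I_R2| = 0.05 A

Final answer: |I_R2| = 0.05 A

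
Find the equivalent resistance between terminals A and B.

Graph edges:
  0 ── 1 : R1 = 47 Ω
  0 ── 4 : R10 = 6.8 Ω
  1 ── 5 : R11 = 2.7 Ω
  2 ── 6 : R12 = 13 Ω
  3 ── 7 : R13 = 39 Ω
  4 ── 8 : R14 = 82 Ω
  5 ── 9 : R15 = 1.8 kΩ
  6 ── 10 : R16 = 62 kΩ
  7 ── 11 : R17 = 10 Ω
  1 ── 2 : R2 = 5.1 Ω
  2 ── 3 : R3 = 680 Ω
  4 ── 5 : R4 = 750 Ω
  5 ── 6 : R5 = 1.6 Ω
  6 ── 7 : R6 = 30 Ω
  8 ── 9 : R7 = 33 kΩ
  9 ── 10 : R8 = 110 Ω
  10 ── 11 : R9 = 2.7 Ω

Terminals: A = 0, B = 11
The network is not a plain series/parallel combination. Inject a 1 A test current into terminal A (node 0) and return it from terminal B (node 11); then R_eq = V_A / (1 A).
Nodal analysis, taking node 11 as the 0 V reference.
Current source I_test pushes 1 A into node 0 and draws it out of node 11.
KCL at each unknown node (sum of currents leaving = 0; resistances in Ω):
  Node 0: (V_0 - V_1)/47 + (V_0 - V_4)/6.8 - 1 = 0
  Node 1: (V_1 - V_0)/47 + (V_1 - V_2)/5.1 + (V_1 - V_5)/2.7 = 0
  Node 2: (V_2 - V_1)/5.1 + (V_2 - V_3)/680 + (V_2 - V_6)/13 = 0
  Node 3: (V_3 - V_2)/680 + (V_3 - V_7)/39 = 0
  Node 4: (V_4 - V_0)/6.8 + (V_4 - V_5)/750 + (V_4 - V_8)/82 = 0
  Node 5: (V_5 - V_1)/2.7 + (V_5 - V_4)/750 + (V_5 - V_6)/1.6 + (V_5 - V_9)/1800 = 0
  Node 6: (V_6 - V_2)/13 + (V_6 - V_5)/1.6 + (V_6 - V_7)/30 + (V_6 - V_10)/62000 = 0
  Node 7: (V_7 - V_3)/39 + (V_7 - V_6)/30 + (V_7 - 0)/10 = 0
  Node 8: (V_8 - V_4)/82 + (V_8 - V_9)/33000 = 0
  Node 9: (V_9 - V_5)/1800 + (V_9 - V_8)/33000 + (V_9 - V_10)/110 = 0
  Node 10: (V_10 - V_6)/62000 + (V_10 - V_9)/110 + (V_10 - 0)/2.7 = 0
Collecting terms (coefficients in siemens):
  0.1683·V_0 - 0.02128·V_1 - 0.1471·V_4 = 1
  0.5877·V_1 - 0.02128·V_0 - 0.1961·V_2 - 0.3704·V_5 = 0
  0.2745·V_2 - 0.1961·V_1 - 0.001471·V_3 - 0.07692·V_6 = 0
  0.02711·V_3 - 0.001471·V_2 - 0.02564·V_7 = 0
  0.1606·V_4 - 0.1471·V_0 - 0.001333·V_5 - 0.0122·V_8 = 0
  0.9973·V_5 - 0.3704·V_1 - 0.001333·V_4 - 0.625·V_6 - 0.0005556·V_9 = 0
  0.7353·V_6 - 0.07692·V_2 - 0.625·V_5 - 0.03333·V_7 - 0.00001613·V_10 = 0
  0.159·V_7 - 0.02564·V_3 - 0.03333·V_6 = 0
  0.01223·V_8 - 0.0122·V_4 - 0.0000303·V_9 = 0
  0.009677·V_9 - 0.0005556·V_5 - 0.0000303·V_8 - 0.009091·V_10 = 0
  0.3795·V_10 - 0.00001613·V_6 - 0.009091·V_9 = 0
Solving these 11 simultaneous equations (Gaussian elimination) gives:
  V_0 = 85.04 V, V_1 = 41.01 V, V_2 = 39.95 V, V_3 = 11.4 V
  V_4 = 84.61 V, V_5 = 39.04 V, V_6 = 37.81 V, V_7 = 9.766 V
  V_8 = 84.4 V, V_9 = 2.565 V, V_10 = 0.06305 V
R_eq = V_0 / 1 A = 85.04 Ω

Final answer: 85.04 Ω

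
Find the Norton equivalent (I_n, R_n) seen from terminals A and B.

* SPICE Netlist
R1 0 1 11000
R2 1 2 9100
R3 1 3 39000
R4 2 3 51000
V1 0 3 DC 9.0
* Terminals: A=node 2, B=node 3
Find the Thévenin equivalent first; then I_n = V_th/R_th and R_n = R_th.
Step 1 — V_th is the open-circuit voltage V_A - V_B (nothing connected across the terminals).
Nodal analysis, taking node 3 as the 0 V reference.
Source V1 fixes V_0 = 9 V.
KCL at each unknown node (sum of currents leaving = 0; resistances in Ω):
  Node 1: (V_1 - 9)/11000 + (V_1 - V_2)/9100 + (V_1 - 0)/39000 = 0
  Node 2: (V_2 - V_1)/9100 + (V_2 - 0)/51000 = 0
Collecting terms (coefficients in siemens):
  0.0002264·V_1 - 0.0001099·V_2 = 0.0008182
  0.0001295·V_2 - 0.0001099·V_1 = 0
Determinant D = (0.0002264)(0.0001295) - (-0.0001099)(-0.0001099) = 0.00000001725
V_1 = [(0.0008182)(0.0001295) - (-0.0001099)(0)]/D = 6.143 V
V_2 = [(0.0002264)(0) - (0.0008182)(-0.0001099)]/D = 5.213 V
V_th = V_2 - V_3 = 5.213 - 0 = 5.213 V
Step 2 — R_th: zero the source — replace V1 by a short circuit (node 3 merges into node 0) — and find the resistance seen between A (node 2) and B (node 0).
Reduce the network between node 2 (A) and node 0 (B) by series/parallel combination:
  Rp1 = R1 ‖ R3 (parallel, both between nodes 0 and 1) = 1/(1/11000 + 1/39000) = 8580 Ω
  Rs1 = R2 + Rp1 (series, joined only at node 1) = 9100 + 8580 = 17680 Ω
  Rp2 = R4 ‖ Rs1 (parallel, both between nodes 0 and 2) = 1/(1/51000 + 1/17680) = 13130 Ω
R_th = 13.13 kΩ
I_n = V_th/R_th = 5.213/13130 = 0.0003971 A, and R_n = R_th = 13.13 kΩ

Final answer: I_n = 0.0003971 A, R_n = 13.13 kΩ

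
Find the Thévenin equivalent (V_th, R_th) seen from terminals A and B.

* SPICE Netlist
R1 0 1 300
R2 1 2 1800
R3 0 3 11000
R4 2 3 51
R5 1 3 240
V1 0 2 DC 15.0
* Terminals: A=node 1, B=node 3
Step 1 — V_th is the open-circuit voltage V_A - V_B (nothing connected across the terminals).
Nodal analysis, taking node 2 as the 0 V reference.
Source V1 fixes V_0 = 15 V.
KCL at each unknown node (sum of currents leaving = 0; resistances in Ω):
  Node 1: (V_1 - 15)/300 + (V_1 - 0)/1800 + (V_1 - V_3)/240 = 0
  Node 3: (V_3 - 15)/11000 + (V_3 - 0)/51 + (V_3 - V_1)/240 = 0
Collecting terms (coefficients in siemens):
  0.008056·V_1 - 0.004167·V_3 = 0.05
  0.02387·V_3 - 0.004167·V_1 = 0.001364
Determinant D = (0.008056)(0.02387) - (-0.004167)(-0.004167) = 0.0001749
V_1 = [(0.05)(0.02387) - (-0.004167)(0.001364)]/D = 6.856 V
V_3 = [(0.008056)(0.001364) - (0.05)(-0.004167)]/D = 1.254 V
V_th = V_1 - V_3 = 6.856 - 1.254 = 5.601 V
Step 2 — R_th: zero the source — replace V1 by a short circuit (node 2 merges into node 0) — and find the resistance seen between A (node 1) and B (node 3).
Reduce the network between node 1 (A) and node 3 (B) by series/parallel combination:
  Rp1 = R1 ‖ R2 (parallel, both between nodes 0 and 1) = 1/(1/300 + 1/1800) = 257.1 Ω
  Rp2 = R3 ‖ R4 (parallel, both between nodes 0 and 3) = 1/(1/11000 + 1/51) = 50.76 Ω
  Rs1 = Rp1 + Rp2 (series, joined only at node 0) = 257.1 + 50.76 = 307.9 Ω
  Rp3 = R5 ‖ Rs1 (parallel, both between nodes 1 and 3) = 1/(1/240 + 1/307.9) = 134.9 Ω
R_th = 134.9 Ω

Final answer: V_th = 5.601 V, R_th = 134.9 Ω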